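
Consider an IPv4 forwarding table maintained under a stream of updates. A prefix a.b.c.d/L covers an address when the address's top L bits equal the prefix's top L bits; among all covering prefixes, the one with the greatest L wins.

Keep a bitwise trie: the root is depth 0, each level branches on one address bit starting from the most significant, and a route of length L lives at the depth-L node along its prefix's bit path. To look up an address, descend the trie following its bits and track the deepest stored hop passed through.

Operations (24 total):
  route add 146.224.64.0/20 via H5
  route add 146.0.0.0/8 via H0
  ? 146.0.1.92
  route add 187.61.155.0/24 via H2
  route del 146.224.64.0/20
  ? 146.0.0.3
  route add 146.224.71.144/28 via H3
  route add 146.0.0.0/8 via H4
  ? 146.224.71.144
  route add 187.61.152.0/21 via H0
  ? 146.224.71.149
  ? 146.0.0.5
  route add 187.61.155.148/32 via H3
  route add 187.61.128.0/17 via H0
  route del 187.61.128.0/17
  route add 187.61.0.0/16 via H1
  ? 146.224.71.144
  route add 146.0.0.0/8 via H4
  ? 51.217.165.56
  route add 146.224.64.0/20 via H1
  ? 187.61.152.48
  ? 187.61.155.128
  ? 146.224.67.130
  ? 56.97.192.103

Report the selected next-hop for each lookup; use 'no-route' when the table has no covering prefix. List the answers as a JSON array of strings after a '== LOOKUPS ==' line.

Apply in order:
  add 146.224.64.0/20 -> H5 at depth 20
  add 146.0.0.0/8 -> H0 at depth 8
  Q 146.0.1.92: descend 10010010 ; hops seen [H0] ; pick H0
  add 187.61.155.0/24 -> H2 at depth 24
  - 146.224.64.0/20 clear@20
  Q 146.0.0.3: descend 10010010 ; hops seen [H0] ; pick H0
  add 146.224.71.144/28 -> H3 at depth 28
  add 146.0.0.0/8 -> H4 at depth 8
  Q 146.224.71.144: descend 1001001011100000010001111001 ; hops seen [H4,H3] ; pick H3
  add 187.61.152.0/21 -> H0 at depth 21
  Q 146.224.71.149: descend 1001001011100000010001111001 ; hops seen [H4,H3] ; pick H3
  Q 146.0.0.5: descend 10010010 ; hops seen [H4] ; pick H4
  add 187.61.155.148/32 -> H3 at depth 32
  add 187.61.128.0/17 -> H0 at depth 17
  - 187.61.128.0/17 clear@17
  add 187.61.0.0/16 -> H1 at depth 16
  Q 146.224.71.144: descend 1001001011100000010001111001 ; hops seen [H4,H3] ; pick H3
  add 146.0.0.0/8 -> H4 at depth 8
  Q 51.217.165.56: descend ε ; hops seen [∅] ; pick no-route
  add 146.224.64.0/20 -> H1 at depth 20
  Q 187.61.152.48: descend 1011101100111101100110 ; hops seen [H1,H0] ; pick H0
  Q 187.61.155.128: descend 101110110011110110011011100 ; hops seen [H1,H0,H2] ; pick H2
  Q 146.224.67.130: descend 100100101110000001000 ; hops seen [H4,H1] ; pick H1
  Q 56.97.192.103: descend ε ; hops seen [∅] ; pick no-route

== LOOKUPS ==
["H0","H0","H3","H3","H4","H3","no-route","H0","H2","H1","no-route"]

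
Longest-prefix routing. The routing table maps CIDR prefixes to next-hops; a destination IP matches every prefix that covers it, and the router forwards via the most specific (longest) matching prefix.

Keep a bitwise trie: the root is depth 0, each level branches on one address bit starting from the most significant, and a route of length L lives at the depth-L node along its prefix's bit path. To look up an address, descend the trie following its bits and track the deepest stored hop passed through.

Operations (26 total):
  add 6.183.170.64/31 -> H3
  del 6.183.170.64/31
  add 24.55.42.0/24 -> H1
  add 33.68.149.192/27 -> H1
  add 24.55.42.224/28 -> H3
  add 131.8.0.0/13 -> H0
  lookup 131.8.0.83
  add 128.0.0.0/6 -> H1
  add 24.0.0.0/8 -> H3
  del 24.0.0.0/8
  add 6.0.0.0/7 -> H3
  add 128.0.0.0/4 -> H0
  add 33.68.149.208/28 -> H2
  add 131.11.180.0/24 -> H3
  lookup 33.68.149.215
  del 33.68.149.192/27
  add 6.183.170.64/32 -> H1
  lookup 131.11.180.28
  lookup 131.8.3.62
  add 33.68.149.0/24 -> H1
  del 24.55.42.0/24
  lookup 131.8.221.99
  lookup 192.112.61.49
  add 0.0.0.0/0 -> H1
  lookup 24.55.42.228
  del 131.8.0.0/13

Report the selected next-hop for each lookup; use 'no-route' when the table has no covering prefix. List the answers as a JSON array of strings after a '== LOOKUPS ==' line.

Trace:
  add 6.183.170.64/31 -> H3 at depth 31
  - 6.183.170.64/31 clear@31
  add 24.55.42.0/24 -> H1 at depth 24
  add 33.68.149.192/27 -> H1 at depth 27
  add 24.55.42.224/28 -> H3 at depth 28
  add 131.8.0.0/13 -> H0 at depth 13
  Q 131.8.0.83: descend 1000001100001 ; hops seen [H0] ; pick H0
  add 128.0.0.0/6 -> H1 at depth 6
  add 24.0.0.0/8 -> H3 at depth 8
  - 24.0.0.0/8 clear@8
  add 6.0.0.0/7 -> H3 at depth 7
  add 128.0.0.0/4 -> H0 at depth 4
  add 33.68.149.208/28 -> H2 at depth 28
  add 131.11.180.0/24 -> H3 at depth 24
  Q 33.68.149.215: descend 0010000101000100100101011101 ; hops seen [H1,H2] ; pick H2
  - 33.68.149.192/27 clear@27
  add 6.183.170.64/32 -> H1 at depth 32
  Q 131.11.180.28: descend 100000110000101110110100 ; hops seen [H0,H1,H0,H3] ; pick H3
  Q 131.8.3.62: descend 10000011000010 ; hops seen [H0,H1,H0] ; pick H0
  add 33.68.149.0/24 -> H1 at depth 24
  - 24.55.42.0/24 clear@24
  Q 131.8.221.99: descend 10000011000010 ; hops seen [H0,H1,H0] ; pick H0
  Q 192.112.61.49: descend 1 ; hops seen [∅] ; pick no-route
  add 0.0.0.0/0 -> H1 at depth 0
  Q 24.55.42.228: descend 0001100000110111001010101110 ; hops seen [H1,H3] ; pick H3
  - 131.8.0.0/13 clear@13

== LOOKUPS ==
["H0","H2","H3","H0","H0","no-route","H3"]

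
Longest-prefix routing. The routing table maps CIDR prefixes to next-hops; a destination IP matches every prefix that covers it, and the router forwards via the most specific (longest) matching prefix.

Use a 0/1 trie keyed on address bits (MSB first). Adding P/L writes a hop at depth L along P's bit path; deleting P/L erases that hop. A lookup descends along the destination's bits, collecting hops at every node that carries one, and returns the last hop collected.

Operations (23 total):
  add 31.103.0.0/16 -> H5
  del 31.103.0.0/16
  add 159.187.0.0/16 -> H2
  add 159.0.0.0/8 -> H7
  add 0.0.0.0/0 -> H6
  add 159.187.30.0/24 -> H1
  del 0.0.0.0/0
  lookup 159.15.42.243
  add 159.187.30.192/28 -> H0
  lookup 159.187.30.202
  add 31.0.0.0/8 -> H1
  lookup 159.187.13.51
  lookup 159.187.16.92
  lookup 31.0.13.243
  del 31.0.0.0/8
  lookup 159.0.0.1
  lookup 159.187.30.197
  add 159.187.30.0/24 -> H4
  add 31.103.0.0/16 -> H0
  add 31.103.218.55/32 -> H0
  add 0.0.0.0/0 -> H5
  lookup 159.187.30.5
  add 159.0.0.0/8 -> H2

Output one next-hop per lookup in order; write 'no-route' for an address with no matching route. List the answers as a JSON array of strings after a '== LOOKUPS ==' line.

Trace:
  add 31.103.0.0/16 -> H5 at depth 16
  del 31.103.0.0/16 (clear depth 16)
  add 159.187.0.0/16 -> H2 at depth 16
  add 159.0.0.0/8 -> H7 at depth 8
  add 0.0.0.0/0 -> H6 at depth 0
  add 159.187.30.0/24 -> H1 at depth 24
  del 0.0.0.0/0 (clear depth 0)
  ? 159.15.42.243  path d0:-→d1:-→d2:-→d3:-→d4:-→d5:-→d6:-→d7:-→d8:H7  best=H7
  add 159.187.30.192/28 -> H0 at depth 28
  ? 159.187.30.202  path d0:-→d1:-→d2:-→d3:-→d4:-→d5:-→d6:-→d7:-→d8:H7→d9:-→d10:-→d11:-→d12:-→d13:-→d14:-→d15:-→d16:H2→d17:-→d18:-→d19:-→d20:-→d21:-→d22:-→d23:-→d24:H1→d25:-→d26:-→d27:-→d28:H0  best=H0
  add 31.0.0.0/8 -> H1 at depth 8
  ? 159.187.13.51  path d0:-→d1:-→d2:-→d3:-→d4:-→d5:-→d6:-→d7:-→d8:H7→d9:-→d10:-→d11:-→d12:-→d13:-→d14:-→d15:-→d16:H2→d17:-→d18:-→d19:-  best=H2
  ? 159.187.16.92  path d0:-→d1:-→d2:-→d3:-→d4:-→d5:-→d6:-→d7:-→d8:H7→d9:-→d10:-→d11:-→d12:-→d13:-→d14:-→d15:-→d16:H2→d17:-→d18:-→d19:-→d20:-  best=H2
  ? 31.0.13.243  path d0:-→d1:-→d2:-→d3:-→d4:-→d5:-→d6:-→d7:-→d8:H1→d9:-  best=H1
  del 31.0.0.0/8 (clear depth 8)
  ? 159.0.0.1  path d0:-→d1:-→d2:-→d3:-→d4:-→d5:-→d6:-→d7:-→d8:H7  best=H7
  ? 159.187.30.197  path d0:-→d1:-→d2:-→d3:-→d4:-→d5:-→d6:-→d7:-→d8:H7→d9:-→d10:-→d11:-→d12:-→d13:-→d14:-→d15:-→d16:H2→d17:-→d18:-→d19:-→d20:-→d21:-→d22:-→d23:-→d24:H1→d25:-→d26:-→d27:-→d28:H0  best=H0
  add 159.187.30.0/24 -> H4 at depth 24
  add 31.103.0.0/16 -> H0 at depth 16
  add 31.103.218.55/32 -> H0 at depth 32
  add 0.0.0.0/0 -> H5 at depth 0
  ? 159.187.30.5  path d0:H5→d1:-→d2:-→d3:-→d4:-→d5:-→d6:-→d7:-→d8:H7→d9:-→d10:-→d11:-→d12:-→d13:-→d14:-→d15:-→d16:H2→d17:-→d18:-→d19:-→d20:-→d21:-→d22:-→d23:-→d24:H4  best=H4
  add 159.0.0.0/8 -> H2 at depth 8

== LOOKUPS ==
["H7","H0","H2","H2","H1","H7","H0","H4"]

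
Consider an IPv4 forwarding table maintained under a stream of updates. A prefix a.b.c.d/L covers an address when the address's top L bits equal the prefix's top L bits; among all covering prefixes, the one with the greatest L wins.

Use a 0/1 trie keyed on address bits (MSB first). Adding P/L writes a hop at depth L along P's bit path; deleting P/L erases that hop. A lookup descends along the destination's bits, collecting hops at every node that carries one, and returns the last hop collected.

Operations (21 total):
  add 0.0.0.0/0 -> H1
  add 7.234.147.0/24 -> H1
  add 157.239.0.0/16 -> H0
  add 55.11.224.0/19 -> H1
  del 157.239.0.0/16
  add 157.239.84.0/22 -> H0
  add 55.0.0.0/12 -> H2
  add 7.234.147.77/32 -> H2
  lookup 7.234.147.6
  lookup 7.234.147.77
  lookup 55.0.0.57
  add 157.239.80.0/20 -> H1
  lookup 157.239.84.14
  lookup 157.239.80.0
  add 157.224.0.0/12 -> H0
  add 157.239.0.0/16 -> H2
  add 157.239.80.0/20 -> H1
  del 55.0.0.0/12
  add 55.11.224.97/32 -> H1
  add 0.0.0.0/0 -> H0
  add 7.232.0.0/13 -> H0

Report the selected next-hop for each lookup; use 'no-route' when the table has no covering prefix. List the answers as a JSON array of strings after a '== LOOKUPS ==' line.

Process each operation:
  add 0.0.0.0/0 -> H1 at depth 0
  add 7.234.147.0/24 -> H1 at depth 24
  add 157.239.0.0/16 -> H0 at depth 16
  add 55.11.224.0/19 -> H1 at depth 19
  - 157.239.0.0/16 clear@16
  add 157.239.84.0/22 -> H0 at depth 22
  add 55.0.0.0/12 -> H2 at depth 12
  add 7.234.147.77/32 -> H2 at depth 32
  Q 7.234.147.6: descend 0000011111101010100100110 ; hops seen [H1,H1] ; pick H1
  Q 7.234.147.77: descend 00000111111010101001001101001101 ; hops seen [H1,H1,H2] ; pick H2
  Q 55.0.0.57: descend 001101110000 ; hops seen [H1,H2] ; pick H2
  add 157.239.80.0/20 -> H1 at depth 20
  Q 157.239.84.14: descend 1001110111101111010101 ; hops seen [H1,H1,H0] ; pick H0
  Q 157.239.80.0: descend 100111011110111101010 ; hops seen [H1,H1] ; pick H1
  add 157.224.0.0/12 -> H0 at depth 12
  add 157.239.0.0/16 -> H2 at depth 16
  add 157.239.80.0/20 -> H1 at depth 20
  - 55.0.0.0/12 clear@12
  add 55.11.224.97/32 -> H1 at depth 32
  add 0.0.0.0/0 -> H0 at depth 0
  add 7.232.0.0/13 -> H0 at depth 13

== LOOKUPS ==
["H1","H2","H2","H0","H1"]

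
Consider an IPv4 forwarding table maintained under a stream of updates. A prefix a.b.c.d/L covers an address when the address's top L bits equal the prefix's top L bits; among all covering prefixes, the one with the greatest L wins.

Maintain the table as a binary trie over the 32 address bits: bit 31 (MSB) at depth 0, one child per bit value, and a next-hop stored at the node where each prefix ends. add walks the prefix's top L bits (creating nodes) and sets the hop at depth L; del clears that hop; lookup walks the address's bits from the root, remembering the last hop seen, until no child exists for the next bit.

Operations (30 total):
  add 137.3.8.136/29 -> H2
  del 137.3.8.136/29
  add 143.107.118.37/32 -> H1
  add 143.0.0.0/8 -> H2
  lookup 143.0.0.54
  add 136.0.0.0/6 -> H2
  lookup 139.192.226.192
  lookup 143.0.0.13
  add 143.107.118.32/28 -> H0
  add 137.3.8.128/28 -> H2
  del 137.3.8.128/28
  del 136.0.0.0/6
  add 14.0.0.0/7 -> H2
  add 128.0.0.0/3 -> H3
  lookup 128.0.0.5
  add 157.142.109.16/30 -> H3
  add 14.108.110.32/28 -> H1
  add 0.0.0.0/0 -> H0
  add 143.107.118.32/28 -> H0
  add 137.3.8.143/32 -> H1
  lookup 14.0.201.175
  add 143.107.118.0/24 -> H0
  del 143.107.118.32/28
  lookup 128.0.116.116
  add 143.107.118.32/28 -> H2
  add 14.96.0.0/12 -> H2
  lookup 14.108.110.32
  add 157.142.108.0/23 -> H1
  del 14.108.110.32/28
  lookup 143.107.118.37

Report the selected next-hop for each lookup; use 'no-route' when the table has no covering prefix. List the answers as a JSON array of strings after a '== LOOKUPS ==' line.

Trace:
  + 137.3.8.136/29 (H2) depth=29
  del 137.3.8.136/29 (clear depth 29)
  + 143.107.118.37/32 (H1) depth=32
  + 143.0.0.0/8 (H2) depth=8
  ? 143.0.0.54  path d0:-→d1:-→d2:-→d3:-→d4:-→d5:-→d6:-→d7:-→d8:H2→d9:-  best=H2
  + 136.0.0.0/6 (H2) depth=6
  ? 139.192.226.192  path d0:-→d1:-→d2:-→d3:-→d4:-→d5:-→d6:H2  best=H2
  ? 143.0.0.13  path d0:-→d1:-→d2:-→d3:-→d4:-→d5:-→d6:-→d7:-→d8:H2→d9:-  best=H2
  + 143.107.118.32/28 (H0) depth=28
  + 137.3.8.128/28 (H2) depth=28
  del 137.3.8.128/28 (clear depth 28)
  del 136.0.0.0/6 (clear depth 6)
  + 14.0.0.0/7 (H2) depth=7
  + 128.0.0.0/3 (H3) depth=3
  ? 128.0.0.5  path d0:-→d1:-→d2:-→d3:H3→d4:-  best=H3
  + 157.142.109.16/30 (H3) depth=30
  + 14.108.110.32/28 (H1) depth=28
  + 0.0.0.0/0 (H0) depth=0
  + 143.107.118.32/28 (H0) depth=28
  + 137.3.8.143/32 (H1) depth=32
  ? 14.0.201.175  path d0:H0→d1:-→d2:-→d3:-→d4:-→d5:-→d6:-→d7:H2→d8:-→d9:-  best=H2
  + 143.107.118.0/24 (H0) depth=24
  del 143.107.118.32/28 (clear depth 28)
  ? 128.0.116.116  path d0:H0→d1:-→d2:-→d3:H3→d4:-  best=H3
  + 143.107.118.32/28 (H2) depth=28
  + 14.96.0.0/12 (H2) depth=12
  ? 14.108.110.32  path d0:H0→d1:-→d2:-→d3:-→d4:-→d5:-→d6:-→d7:H2→d8:-→d9:-→d10:-→d11:-→d12:H2→d13:-→d14:-→d15:-→d16:-→d17:-→d18:-→d19:-→d20:-→d21:-→d22:-→d23:-→d24:-→d25:-→d26:-→d27:-→d28:H1  best=H1
  + 157.142.108.0/23 (H1) depth=23
  del 14.108.110.32/28 (clear depth 28)
  ? 143.107.118.37  path d0:H0→d1:-→d2:-→d3:H3→d4:-→d5:-→d6:-→d7:-→d8:H2→d9:-→d10:-→d11:-→d12:-→d13:-→d14:-→d15:-→d16:-→d17:-→d18:-→d19:-→d20:-→d21:-→d22:-→d23:-→d24:H0→d25:-→d26:-→d27:-→d28:H2→d29:-→d30:-→d31:-→d32:H1  best=H1

== LOOKUPS ==
["H2","H2","H2","H3","H2","H3","H1","H1"]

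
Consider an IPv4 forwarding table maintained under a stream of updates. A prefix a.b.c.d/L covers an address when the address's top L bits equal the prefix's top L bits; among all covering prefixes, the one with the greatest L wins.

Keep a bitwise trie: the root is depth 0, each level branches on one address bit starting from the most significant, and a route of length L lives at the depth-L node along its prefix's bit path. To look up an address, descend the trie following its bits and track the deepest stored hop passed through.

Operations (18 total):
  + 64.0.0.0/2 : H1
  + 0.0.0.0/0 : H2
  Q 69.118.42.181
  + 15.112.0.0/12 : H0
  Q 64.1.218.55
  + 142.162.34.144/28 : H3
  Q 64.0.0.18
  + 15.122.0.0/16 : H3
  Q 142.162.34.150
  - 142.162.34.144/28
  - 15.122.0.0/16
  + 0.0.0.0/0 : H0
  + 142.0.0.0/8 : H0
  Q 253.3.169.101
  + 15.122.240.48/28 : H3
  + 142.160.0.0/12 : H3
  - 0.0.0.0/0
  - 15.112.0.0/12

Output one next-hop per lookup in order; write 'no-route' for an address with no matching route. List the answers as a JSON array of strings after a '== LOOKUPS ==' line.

Apply in order:
  + 64.0.0.0/2 (H1) depth=2
  + 0.0.0.0/0 (H2) depth=0
  Q 69.118.42.181: descend 01 ; hops seen [H2,H1] ; pick H1
  + 15.112.0.0/12 (H0) depth=12
  Q 64.1.218.55: descend 01 ; hops seen [H2,H1] ; pick H1
  + 142.162.34.144/28 (H3) depth=28
  Q 64.0.0.18: descend 01 ; hops seen [H2,H1] ; pick H1
  + 15.122.0.0/16 (H3) depth=16
  Q 142.162.34.150: descend 1000111010100010001000101001 ; hops seen [H2,H3] ; pick H3
  del 142.162.34.144/28 (clear depth 28)
  del 15.122.0.0/16 (clear depth 16)
  + 0.0.0.0/0 (H0) depth=0
  + 142.0.0.0/8 (H0) depth=8
  Q 253.3.169.101: descend 1 ; hops seen [H0] ; pick H0
  + 15.122.240.48/28 (H3) depth=28
  + 142.160.0.0/12 (H3) depth=12
  del 0.0.0.0/0 (clear depth 0)
  del 15.112.0.0/12 (clear depth 12)

== LOOKUPS ==
["H1","H1","H1","H3","H0"]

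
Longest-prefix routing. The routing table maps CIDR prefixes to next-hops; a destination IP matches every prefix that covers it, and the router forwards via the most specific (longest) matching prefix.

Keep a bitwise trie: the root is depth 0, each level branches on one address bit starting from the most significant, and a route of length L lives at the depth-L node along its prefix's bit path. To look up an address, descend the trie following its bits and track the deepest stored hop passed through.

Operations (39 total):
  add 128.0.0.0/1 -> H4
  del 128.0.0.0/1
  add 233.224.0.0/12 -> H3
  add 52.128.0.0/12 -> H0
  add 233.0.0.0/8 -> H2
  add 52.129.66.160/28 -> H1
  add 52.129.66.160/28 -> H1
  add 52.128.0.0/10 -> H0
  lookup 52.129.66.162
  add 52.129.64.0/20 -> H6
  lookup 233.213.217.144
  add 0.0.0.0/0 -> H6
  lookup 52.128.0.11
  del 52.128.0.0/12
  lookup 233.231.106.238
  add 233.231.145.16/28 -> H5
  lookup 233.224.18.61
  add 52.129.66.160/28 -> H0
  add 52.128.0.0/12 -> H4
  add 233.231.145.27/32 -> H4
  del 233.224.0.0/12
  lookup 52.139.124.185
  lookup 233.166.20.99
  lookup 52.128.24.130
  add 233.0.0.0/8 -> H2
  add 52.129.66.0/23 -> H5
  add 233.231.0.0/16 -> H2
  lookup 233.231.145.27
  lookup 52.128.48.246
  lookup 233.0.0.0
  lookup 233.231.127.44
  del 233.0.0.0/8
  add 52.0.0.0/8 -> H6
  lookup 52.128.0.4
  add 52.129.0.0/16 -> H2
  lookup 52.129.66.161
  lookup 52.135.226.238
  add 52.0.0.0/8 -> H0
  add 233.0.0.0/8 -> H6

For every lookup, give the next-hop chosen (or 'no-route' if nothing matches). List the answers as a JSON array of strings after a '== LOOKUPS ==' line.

Process each operation:
  + 128.0.0.0/1 (H4) depth=1
  del 128.0.0.0/1 (clear depth 1)
  + 233.224.0.0/12 (H3) depth=12
  + 52.128.0.0/12 (H0) depth=12
  + 233.0.0.0/8 (H2) depth=8
  + 52.129.66.160/28 (H1) depth=28
  + 52.129.66.160/28 (H1) depth=28
  + 52.128.0.0/10 (H0) depth=10
  ? 52.129.66.162  path d0:-→d1:-→d2:-→d3:-→d4:-→d5:-→d6:-→d7:-→d8:-→d9:-→d10:H0→d11:-→d12:H0→d13:-→d14:-→d15:-→d16:-→d17:-→d18:-→d19:-→d20:-→d21:-→d22:-→d23:-→d24:-→d25:-→d26:-→d27:-→d28:H1  best=H1
  + 52.129.64.0/20 (H6) depth=20
  ? 233.213.217.144  path d0:-→d1:-→d2:-→d3:-→d4:-→d5:-→d6:-→d7:-→d8:H2→d9:-→d10:-  best=H2
  + 0.0.0.0/0 (H6) depth=0
  ? 52.128.0.11  path d0:H6→d1:-→d2:-→d3:-→d4:-→d5:-→d6:-→d7:-→d8:-→d9:-→d10:H0→d11:-→d12:H0→d13:-→d14:-→d15:-  best=H0
  del 52.128.0.0/12 (clear depth 12)
  ? 233.231.106.238  path d0:H6→d1:-→d2:-→d3:-→d4:-→d5:-→d6:-→d7:-→d8:H2→d9:-→d10:-→d11:-→d12:H3  best=H3
  + 233.231.145.16/28 (H5) depth=28
  ? 233.224.18.61  path d0:H6→d1:-→d2:-→d3:-→d4:-→d5:-→d6:-→d7:-→d8:H2→d9:-→d10:-→d11:-→d12:H3→d13:-  best=H3
  + 52.129.66.160/28 (H0) depth=28
  + 52.128.0.0/12 (H4) depth=12
  + 233.231.145.27/32 (H4) depth=32
  del 233.224.0.0/12 (clear depth 12)
  ? 52.139.124.185  path d0:H6→d1:-→d2:-→d3:-→d4:-→d5:-→d6:-→d7:-→d8:-→d9:-→d10:H0→d11:-→d12:H4  best=H4
  ? 233.166.20.99  path d0:H6→d1:-→d2:-→d3:-→d4:-→d5:-→d6:-→d7:-→d8:H2→d9:-  best=H2
  ? 52.128.24.130  path d0:H6→d1:-→d2:-→d3:-→d4:-→d5:-→d6:-→d7:-→d8:-→d9:-→d10:H0→d11:-→d12:H4→d13:-→d14:-→d15:-  best=H4
  + 233.0.0.0/8 (H2) depth=8
  + 52.129.66.0/23 (H5) depth=23
  + 233.231.0.0/16 (H2) depth=16
  ? 233.231.145.27  path d0:H6→d1:-→d2:-→d3:-→d4:-→d5:-→d6:-→d7:-→d8:H2→d9:-→d10:-→d11:-→d12:-→d13:-→d14:-→d15:-→d16:H2→d17:-→d18:-→d19:-→d20:-→d21:-→d22:-→d23:-→d24:-→d25:-→d26:-→d27:-→d28:H5→d29:-→d30:-→d31:-→d32:H4  best=H4
  ? 52.128.48.246  path d0:H6→d1:-→d2:-→d3:-→d4:-→d5:-→d6:-→d7:-→d8:-→d9:-→d10:H0→d11:-→d12:H4→d13:-→d14:-→d15:-  best=H4
  ? 233.0.0.0  path d0:H6→d1:-→d2:-→d3:-→d4:-→d5:-→d6:-→d7:-→d8:H2  best=H2
  ? 233.231.127.44  path d0:H6→d1:-→d2:-→d3:-→d4:-→d5:-→d6:-→d7:-→d8:H2→d9:-→d10:-→d11:-→d12:-→d13:-→d14:-→d15:-→d16:H2  best=H2
  del 233.0.0.0/8 (clear depth 8)
  + 52.0.0.0/8 (H6) depth=8
  ? 52.128.0.4  path d0:H6→d1:-→d2:-→d3:-→d4:-→d5:-→d6:-→d7:-→d8:H6→d9:-→d10:H0→d11:-→d12:H4→d13:-→d14:-→d15:-  best=H4
  + 52.129.0.0/16 (H2) depth=16
  ? 52.129.66.161  path d0:H6→d1:-→d2:-→d3:-→d4:-→d5:-→d6:-→d7:-→d8:H6→d9:-→d10:H0→d11:-→d12:H4→d13:-→d14:-→d15:-→d16:H2→d17:-→d18:-→d19:-→d20:H6→d21:-→d22:-→d23:H5→d24:-→d25:-→d26:-→d27:-→d28:H0  best=H0
  ? 52.135.226.238  path d0:H6→d1:-→d2:-→d3:-→d4:-→d5:-→d6:-→d7:-→d8:H6→d9:-→d10:H0→d11:-→d12:H4→d13:-  best=H4
  + 52.0.0.0/8 (H0) depth=8
  + 233.0.0.0/8 (H6) depth=8

== LOOKUPS ==
["H1","H2","H0","H3","H3","H4","H2","H4","H4","H4","H2","H2","H4","H0","H4"]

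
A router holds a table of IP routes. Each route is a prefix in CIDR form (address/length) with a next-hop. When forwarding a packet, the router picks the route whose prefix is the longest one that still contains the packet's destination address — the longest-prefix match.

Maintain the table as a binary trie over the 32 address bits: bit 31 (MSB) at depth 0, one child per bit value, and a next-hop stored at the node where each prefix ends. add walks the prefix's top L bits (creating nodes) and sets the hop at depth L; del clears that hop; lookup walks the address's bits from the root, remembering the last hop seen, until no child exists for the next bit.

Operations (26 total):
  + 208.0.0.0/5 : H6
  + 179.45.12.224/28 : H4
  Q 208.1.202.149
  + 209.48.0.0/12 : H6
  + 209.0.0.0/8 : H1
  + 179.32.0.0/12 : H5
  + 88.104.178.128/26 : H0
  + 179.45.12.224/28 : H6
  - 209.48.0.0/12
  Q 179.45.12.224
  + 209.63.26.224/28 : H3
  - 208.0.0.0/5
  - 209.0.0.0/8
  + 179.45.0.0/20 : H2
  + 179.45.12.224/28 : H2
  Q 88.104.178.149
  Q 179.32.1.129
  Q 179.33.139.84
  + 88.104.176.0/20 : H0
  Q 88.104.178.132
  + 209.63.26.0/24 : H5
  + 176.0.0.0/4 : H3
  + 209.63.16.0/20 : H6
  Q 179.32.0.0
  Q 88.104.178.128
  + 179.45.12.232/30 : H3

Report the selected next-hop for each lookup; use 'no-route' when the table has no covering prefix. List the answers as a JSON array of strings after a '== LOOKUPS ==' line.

Trace:
  add 208.0.0.0/5 -> H6 at depth 5
  add 179.45.12.224/28 -> H4 at depth 28
  lookup 208.1.202.149: bits 11010 walk d0:-→d1:-→d2:-→d3:-→d4:-→d5:H6 -> H6
  add 209.48.0.0/12 -> H6 at depth 12
  add 209.0.0.0/8 -> H1 at depth 8
  add 179.32.0.0/12 -> H5 at depth 12
  add 88.104.178.128/26 -> H0 at depth 26
  add 179.45.12.224/28 -> H6 at depth 28
  del 209.48.0.0/12 (clear depth 12)
  lookup 179.45.12.224: bits 1011001100101101000011001110 walk d0:-→d1:-→d2:-→d3:-→d4:-→d5:-→d6:-→d7:-→d8:-→d9:-→d10:-→d11:-→d12:H5→d13:-→d14:-→d15:-→d16:-→d17:-→d18:-→d19:-→d20:-→d21:-→d22:-→d23:-→d24:-→d25:-→d26:-→d27:-→d28:H6 -> H6
  add 209.63.26.224/28 -> H3 at depth 28
  del 208.0.0.0/5 (clear depth 5)
  del 209.0.0.0/8 (clear depth 8)
  add 179.45.0.0/20 -> H2 at depth 20
  add 179.45.12.224/28 -> H2 at depth 28
  lookup 88.104.178.149: bits 01011000011010001011001010 walk d0:-→d1:-→d2:-→d3:-→d4:-→d5:-→d6:-→d7:-→d8:-→d9:-→d10:-→d11:-→d12:-→d13:-→d14:-→d15:-→d16:-→d17:-→d18:-→d19:-→d20:-→d21:-→d22:-→d23:-→d24:-→d25:-→d26:H0 -> H0
  lookup 179.32.1.129: bits 101100110010 walk d0:-→d1:-→d2:-→d3:-→d4:-→d5:-→d6:-→d7:-→d8:-→d9:-→d10:-→d11:-→d12:H5 -> H5
  lookup 179.33.139.84: bits 101100110010 walk d0:-→d1:-→d2:-→d3:-→d4:-→d5:-→d6:-→d7:-→d8:-→d9:-→d10:-→d11:-→d12:H5 -> H5
  add 88.104.176.0/20 -> H0 at depth 20
  lookup 88.104.178.132: bits 01011000011010001011001010 walk d0:-→d1:-→d2:-→d3:-→d4:-→d5:-→d6:-→d7:-→d8:-→d9:-→d10:-→d11:-→d12:-→d13:-→d14:-→d15:-→d16:-→d17:-→d18:-→d19:-→d20:H0→d21:-→d22:-→d23:-→d24:-→d25:-→d26:H0 -> H0
  add 209.63.26.0/24 -> H5 at depth 24
  add 176.0.0.0/4 -> H3 at depth 4
  add 209.63.16.0/20 -> H6 at depth 20
  lookup 179.32.0.0: bits 101100110010 walk d0:-→d1:-→d2:-→d3:-→d4:H3→d5:-→d6:-→d7:-→d8:-→d9:-→d10:-→d11:-→d12:H5 -> H5
  lookup 88.104.178.128: bits 01011000011010001011001010 walk d0:-→d1:-→d2:-→d3:-→d4:-→d5:-→d6:-→d7:-→d8:-→d9:-→d10:-→d11:-→d12:-→d13:-→d14:-→d15:-→d16:-→d17:-→d18:-→d19:-→d20:H0→d21:-→d22:-→d23:-→d24:-→d25:-→d26:H0 -> H0
  add 179.45.12.232/30 -> H3 at depth 30

== LOOKUPS ==
["H6","H6","H0","H5","H5","H0","H5","H0"]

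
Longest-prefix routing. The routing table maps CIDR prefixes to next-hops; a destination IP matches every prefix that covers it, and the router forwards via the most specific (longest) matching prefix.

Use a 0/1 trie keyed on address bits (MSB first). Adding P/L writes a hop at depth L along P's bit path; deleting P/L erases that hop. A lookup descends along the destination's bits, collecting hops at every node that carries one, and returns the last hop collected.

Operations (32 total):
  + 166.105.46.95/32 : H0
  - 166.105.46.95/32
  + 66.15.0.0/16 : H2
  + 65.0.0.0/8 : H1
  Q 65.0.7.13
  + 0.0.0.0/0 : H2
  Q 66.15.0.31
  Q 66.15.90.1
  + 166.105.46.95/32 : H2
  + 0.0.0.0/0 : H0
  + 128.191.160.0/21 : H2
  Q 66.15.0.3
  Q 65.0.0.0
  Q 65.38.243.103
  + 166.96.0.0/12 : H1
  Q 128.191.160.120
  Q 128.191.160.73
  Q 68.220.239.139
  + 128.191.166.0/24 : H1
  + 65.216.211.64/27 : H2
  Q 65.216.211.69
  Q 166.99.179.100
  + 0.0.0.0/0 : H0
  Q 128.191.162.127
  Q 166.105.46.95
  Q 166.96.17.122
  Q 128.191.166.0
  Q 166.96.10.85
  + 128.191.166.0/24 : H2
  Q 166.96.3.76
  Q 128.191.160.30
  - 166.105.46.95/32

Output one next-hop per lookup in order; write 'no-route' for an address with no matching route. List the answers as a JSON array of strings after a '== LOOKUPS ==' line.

Process each operation:
  + 166.105.46.95/32 (H0) depth=32
  del 166.105.46.95/32 (clear depth 32)
  + 66.15.0.0/16 (H2) depth=16
  + 65.0.0.0/8 (H1) depth=8
  Q 65.0.7.13: descend 01000001 ; hops seen [H1] ; pick H1
  + 0.0.0.0/0 (H2) depth=0
  Q 66.15.0.31: descend 0100001000001111 ; hops seen [H2,H2] ; pick H2
  Q 66.15.90.1: descend 0100001000001111 ; hops seen [H2,H2] ; pick H2
  + 166.105.46.95/32 (H2) depth=32
  + 0.0.0.0/0 (H0) depth=0
  + 128.191.160.0/21 (H2) depth=21
  Q 66.15.0.3: descend 0100001000001111 ; hops seen [H0,H2] ; pick H2
  Q 65.0.0.0: descend 01000001 ; hops seen [H0,H1] ; pick H1
  Q 65.38.243.103: descend 01000001 ; hops seen [H0,H1] ; pick H1
  + 166.96.0.0/12 (H1) depth=12
  Q 128.191.160.120: descend 100000001011111110100 ; hops seen [H0,H2] ; pick H2
  Q 128.191.160.73: descend 100000001011111110100 ; hops seen [H0,H2] ; pick H2
  Q 68.220.239.139: descend 01000 ; hops seen [H0] ; pick H0
  + 128.191.166.0/24 (H1) depth=24
  + 65.216.211.64/27 (H2) depth=27
  Q 65.216.211.69: descend 010000011101100011010011010 ; hops seen [H0,H1,H2] ; pick H2
  Q 166.99.179.100: descend 101001100110 ; hops seen [H0,H1] ; pick H1
  + 0.0.0.0/0 (H0) depth=0
  Q 128.191.162.127: descend 100000001011111110100 ; hops seen [H0,H2] ; pick H2
  Q 166.105.46.95: descend 10100110011010010010111001011111 ; hops seen [H0,H1,H2] ; pick H2
  Q 166.96.17.122: descend 101001100110 ; hops seen [H0,H1] ; pick H1
  Q 128.191.166.0: descend 100000001011111110100110 ; hops seen [H0,H2,H1] ; pick H1
  Q 166.96.10.85: descend 101001100110 ; hops seen [H0,H1] ; pick H1
  + 128.191.166.0/24 (H2) depth=24
  Q 166.96.3.76: descend 101001100110 ; hops seen [H0,H1] ; pick H1
  Q 128.191.160.30: descend 100000001011111110100 ; hops seen [H0,H2] ; pick H2
  del 166.105.46.95/32 (clear depth 32)

== LOOKUPS ==
["H1","H2","H2","H2","H1","H1","H2","H2","H0","H2","H1","H2","H2","H1","H1","H1","H1","H2"]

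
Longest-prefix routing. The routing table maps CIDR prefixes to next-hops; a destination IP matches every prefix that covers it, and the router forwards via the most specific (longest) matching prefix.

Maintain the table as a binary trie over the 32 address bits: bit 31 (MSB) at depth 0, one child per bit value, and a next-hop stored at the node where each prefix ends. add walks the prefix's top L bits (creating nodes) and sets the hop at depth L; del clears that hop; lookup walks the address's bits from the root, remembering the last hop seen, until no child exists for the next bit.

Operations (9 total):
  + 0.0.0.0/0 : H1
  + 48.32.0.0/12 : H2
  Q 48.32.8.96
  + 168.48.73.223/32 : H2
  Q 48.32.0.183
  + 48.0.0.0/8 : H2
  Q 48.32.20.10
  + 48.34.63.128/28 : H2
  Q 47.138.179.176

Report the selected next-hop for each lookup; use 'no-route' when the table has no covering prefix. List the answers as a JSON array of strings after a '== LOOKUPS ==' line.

Trace:
  + 0.0.0.0/0 (H1) depth=0
  + 48.32.0.0/12 (H2) depth=12
  lookup 48.32.8.96: bits 001100000010 walk d0:H1→d1:-→d2:-→d3:-→d4:-→d5:-→d6:-→d7:-→d8:-→d9:-→d10:-→d11:-→d12:H2 -> H2
  + 168.48.73.223/32 (H2) depth=32
  lookup 48.32.0.183: bits 001100000010 walk d0:H1→d1:-→d2:-→d3:-→d4:-→d5:-→d6:-→d7:-→d8:-→d9:-→d10:-→d11:-→d12:H2 -> H2
  + 48.0.0.0/8 (H2) depth=8
  lookup 48.32.20.10: bits 001100000010 walk d0:H1→d1:-→d2:-→d3:-→d4:-→d5:-→d6:-→d7:-→d8:H2→d9:-→d10:-→d11:-→d12:H2 -> H2
  + 48.34.63.128/28 (H2) depth=28
  lookup 47.138.179.176: bits 001 walk d0:H1→d1:-→d2:-→d3:- -> H1

== LOOKUPS ==
["H2","H2","H2","H1"]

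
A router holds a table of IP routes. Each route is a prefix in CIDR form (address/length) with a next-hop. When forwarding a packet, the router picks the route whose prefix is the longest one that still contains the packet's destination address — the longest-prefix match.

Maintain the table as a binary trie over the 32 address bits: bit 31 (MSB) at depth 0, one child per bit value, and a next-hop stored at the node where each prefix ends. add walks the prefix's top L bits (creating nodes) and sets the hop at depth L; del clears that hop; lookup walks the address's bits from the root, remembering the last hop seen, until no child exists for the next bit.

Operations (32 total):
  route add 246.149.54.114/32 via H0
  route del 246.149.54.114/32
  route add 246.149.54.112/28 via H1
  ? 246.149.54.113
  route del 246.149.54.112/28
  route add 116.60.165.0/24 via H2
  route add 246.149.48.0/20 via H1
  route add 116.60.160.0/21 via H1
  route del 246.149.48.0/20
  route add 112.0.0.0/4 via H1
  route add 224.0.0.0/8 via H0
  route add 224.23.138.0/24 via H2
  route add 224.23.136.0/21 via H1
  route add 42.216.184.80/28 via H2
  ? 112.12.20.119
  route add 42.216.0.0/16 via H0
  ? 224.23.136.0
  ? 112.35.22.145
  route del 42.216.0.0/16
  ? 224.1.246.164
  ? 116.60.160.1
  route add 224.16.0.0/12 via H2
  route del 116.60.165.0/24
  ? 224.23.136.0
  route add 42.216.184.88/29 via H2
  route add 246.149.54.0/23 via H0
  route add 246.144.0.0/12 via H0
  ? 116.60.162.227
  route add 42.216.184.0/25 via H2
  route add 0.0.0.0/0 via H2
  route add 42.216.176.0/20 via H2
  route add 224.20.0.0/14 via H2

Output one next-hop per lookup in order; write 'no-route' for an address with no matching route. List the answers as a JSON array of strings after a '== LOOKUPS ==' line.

Apply in order:
  add 246.149.54.114/32 -> H0 at depth 32
  del 246.149.54.114/32 (clear depth 32)
  add 246.149.54.112/28 -> H1 at depth 28
  ? 246.149.54.113  path d0:-→d1:-→d2:-→d3:-→d4:-→d5:-→d6:-→d7:-→d8:-→d9:-→d10:-→d11:-→d12:-→d13:-→d14:-→d15:-→d16:-→d17:-→d18:-→d19:-→d20:-→d21:-→d22:-→d23:-→d24:-→d25:-→d26:-→d27:-→d28:H1→d29:-→d30:-  best=H1
  del 246.149.54.112/28 (clear depth 28)
  add 116.60.165.0/24 -> H2 at depth 24
  add 246.149.48.0/20 -> H1 at depth 20
  add 116.60.160.0/21 -> H1 at depth 21
  del 246.149.48.0/20 (clear depth 20)
  add 112.0.0.0/4 -> H1 at depth 4
  add 224.0.0.0/8 -> H0 at depth 8
  add 224.23.138.0/24 -> H2 at depth 24
  add 224.23.136.0/21 -> H1 at depth 21
  add 42.216.184.80/28 -> H2 at depth 28
  ? 112.12.20.119  path d0:-→d1:-→d2:-→d3:-→d4:H1→d5:-  best=H1
  add 42.216.0.0/16 -> H0 at depth 16
  ? 224.23.136.0  path d0:-→d1:-→d2:-→d3:-→d4:-→d5:-→d6:-→d7:-→d8:H0→d9:-→d10:-→d11:-→d12:-→d13:-→d14:-→d15:-→d16:-→d17:-→d18:-→d19:-→d20:-→d21:H1→d22:-  best=H1
  ? 112.35.22.145  path d0:-→d1:-→d2:-→d3:-→d4:H1→d5:-  best=H1
  del 42.216.0.0/16 (clear depth 16)
  ? 224.1.246.164  path d0:-→d1:-→d2:-→d3:-→d4:-→d5:-→d6:-→d7:-→d8:H0→d9:-→d10:-→d11:-  best=H0
  ? 116.60.160.1  path d0:-→d1:-→d2:-→d3:-→d4:H1→d5:-→d6:-→d7:-→d8:-→d9:-→d10:-→d11:-→d12:-→d13:-→d14:-→d15:-→d16:-→d17:-→d18:-→d19:-→d20:-→d21:H1  best=H1
  add 224.16.0.0/12 -> H2 at depth 12
  del 116.60.165.0/24 (clear depth 24)
  ? 224.23.136.0  path d0:-→d1:-→d2:-→d3:-→d4:-→d5:-→d6:-→d7:-→d8:H0→d9:-→d10:-→d11:-→d12:H2→d13:-→d14:-→d15:-→d16:-→d17:-→d18:-→d19:-→d20:-→d21:H1→d22:-  best=H1
  add 42.216.184.88/29 -> H2 at depth 29
  add 246.149.54.0/23 -> H0 at depth 23
  add 246.144.0.0/12 -> H0 at depth 12
  ? 116.60.162.227  path d0:-→d1:-→d2:-→d3:-→d4:H1→d5:-→d6:-→d7:-→d8:-→d9:-→d10:-→d11:-→d12:-→d13:-→d14:-→d15:-→d16:-→d17:-→d18:-→d19:-→d20:-→d21:H1  best=H1
  add 42.216.184.0/25 -> H2 at depth 25
  add 0.0.0.0/0 -> H2 at depth 0
  add 42.216.176.0/20 -> H2 at depth 20
  add 224.20.0.0/14 -> H2 at depth 14

== LOOKUPS ==
["H1","H1","H1","H1","H0","H1","H1","H1"]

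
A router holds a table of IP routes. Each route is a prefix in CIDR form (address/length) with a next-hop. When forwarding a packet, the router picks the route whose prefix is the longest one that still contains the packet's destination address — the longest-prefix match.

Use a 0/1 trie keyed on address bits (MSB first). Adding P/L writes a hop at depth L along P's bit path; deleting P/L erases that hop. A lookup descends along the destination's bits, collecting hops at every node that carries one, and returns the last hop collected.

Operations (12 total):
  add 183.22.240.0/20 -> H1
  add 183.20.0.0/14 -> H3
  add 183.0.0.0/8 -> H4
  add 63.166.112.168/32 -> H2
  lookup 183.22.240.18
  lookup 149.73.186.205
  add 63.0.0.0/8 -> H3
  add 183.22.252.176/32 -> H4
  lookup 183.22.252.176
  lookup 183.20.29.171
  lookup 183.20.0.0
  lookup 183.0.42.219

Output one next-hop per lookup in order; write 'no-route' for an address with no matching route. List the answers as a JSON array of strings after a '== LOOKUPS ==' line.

Process each operation:
  add 183.22.240.0/20 -> H1 at depth 20
  add 183.20.0.0/14 -> H3 at depth 14
  add 183.0.0.0/8 -> H4 at depth 8
  add 63.166.112.168/32 -> H2 at depth 32
  Q 183.22.240.18: descend 10110111000101101111 ; hops seen [H4,H3,H1] ; pick H1
  Q 149.73.186.205: descend 10 ; hops seen [∅] ; pick no-route
  add 63.0.0.0/8 -> H3 at depth 8
  add 183.22.252.176/32 -> H4 at depth 32
  Q 183.22.252.176: descend 10110111000101101111110010110000 ; hops seen [H4,H3,H1,H4] ; pick H4
  Q 183.20.29.171: descend 10110111000101 ; hops seen [H4,H3] ; pick H3
  Q 183.20.0.0: descend 10110111000101 ; hops seen [H4,H3] ; pick H3
  Q 183.0.42.219: descend 10110111000 ; hops seen [H4] ; pick H4

== LOOKUPS ==
["H1","no-route","H4","H3","H3","H4"]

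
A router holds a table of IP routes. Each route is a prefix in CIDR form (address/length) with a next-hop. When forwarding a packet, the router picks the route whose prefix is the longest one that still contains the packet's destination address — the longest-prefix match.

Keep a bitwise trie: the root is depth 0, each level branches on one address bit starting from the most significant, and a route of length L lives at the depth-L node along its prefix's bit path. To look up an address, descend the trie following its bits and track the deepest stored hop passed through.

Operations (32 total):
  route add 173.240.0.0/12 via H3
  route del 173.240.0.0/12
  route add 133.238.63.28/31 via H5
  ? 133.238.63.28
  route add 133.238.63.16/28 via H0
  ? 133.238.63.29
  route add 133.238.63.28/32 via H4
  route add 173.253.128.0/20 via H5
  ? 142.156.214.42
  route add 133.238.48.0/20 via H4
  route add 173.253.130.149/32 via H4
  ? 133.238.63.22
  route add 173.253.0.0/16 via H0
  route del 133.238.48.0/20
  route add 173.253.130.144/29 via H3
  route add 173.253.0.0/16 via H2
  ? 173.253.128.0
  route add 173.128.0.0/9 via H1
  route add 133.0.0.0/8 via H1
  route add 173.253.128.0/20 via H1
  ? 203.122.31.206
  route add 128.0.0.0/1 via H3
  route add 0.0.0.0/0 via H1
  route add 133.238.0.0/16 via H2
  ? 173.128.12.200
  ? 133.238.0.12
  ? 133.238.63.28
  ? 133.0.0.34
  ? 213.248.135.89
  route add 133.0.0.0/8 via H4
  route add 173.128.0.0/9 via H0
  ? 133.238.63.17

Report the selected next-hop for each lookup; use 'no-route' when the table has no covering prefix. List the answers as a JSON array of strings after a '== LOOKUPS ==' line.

Trace:
  + 173.240.0.0/12 (H3) depth=12
  del 173.240.0.0/12 (clear depth 12)
  + 133.238.63.28/31 (H5) depth=31
  Q 133.238.63.28: descend 1000010111101110001111110001110 ; hops seen [H5] ; pick H5
  + 133.238.63.16/28 (H0) depth=28
  Q 133.238.63.29: descend 1000010111101110001111110001110 ; hops seen [H0,H5] ; pick H5
  + 133.238.63.28/32 (H4) depth=32
  + 173.253.128.0/20 (H5) depth=20
  Q 142.156.214.42: descend 1000 ; hops seen [∅] ; pick no-route
  + 133.238.48.0/20 (H4) depth=20
  + 173.253.130.149/32 (H4) depth=32
  Q 133.238.63.22: descend 1000010111101110001111110001 ; hops seen [H4,H0] ; pick H0
  + 173.253.0.0/16 (H0) depth=16
  del 133.238.48.0/20 (clear depth 20)
  + 173.253.130.144/29 (H3) depth=29
  + 173.253.0.0/16 (H2) depth=16
  Q 173.253.128.0: descend 1010110111111101100000 ; hops seen [H2,H5] ; pick H5
  + 173.128.0.0/9 (H1) depth=9
  + 133.0.0.0/8 (H1) depth=8
  + 173.253.128.0/20 (H1) depth=20
  Q 203.122.31.206: descend 1 ; hops seen [∅] ; pick no-route
  + 128.0.0.0/1 (H3) depth=1
  + 0.0.0.0/0 (H1) depth=0
  + 133.238.0.0/16 (H2) depth=16
  Q 173.128.12.200: descend 101011011 ; hops seen [H1,H3,H1] ; pick H1
  Q 133.238.0.12: descend 100001011110111000 ; hops seen [H1,H3,H1,H2] ; pick H2
  Q 133.238.63.28: descend 10000101111011100011111100011100 ; hops seen [H1,H3,H1,H2,H0,H5,H4] ; pick H4
  Q 133.0.0.34: descend 10000101 ; hops seen [H1,H3,H1] ; pick H1
  Q 213.248.135.89: descend 1 ; hops seen [H1,H3] ; pick H3
  + 133.0.0.0/8 (H4) depth=8
  + 173.128.0.0/9 (H0) depth=9
  Q 133.238.63.17: descend 1000010111101110001111110001 ; hops seen [H1,H3,H4,H2,H0] ; pick H0

== LOOKUPS ==
["H5","H5","no-route","H0","H5","no-route","H1","H2","H4","H1","H3","H0"]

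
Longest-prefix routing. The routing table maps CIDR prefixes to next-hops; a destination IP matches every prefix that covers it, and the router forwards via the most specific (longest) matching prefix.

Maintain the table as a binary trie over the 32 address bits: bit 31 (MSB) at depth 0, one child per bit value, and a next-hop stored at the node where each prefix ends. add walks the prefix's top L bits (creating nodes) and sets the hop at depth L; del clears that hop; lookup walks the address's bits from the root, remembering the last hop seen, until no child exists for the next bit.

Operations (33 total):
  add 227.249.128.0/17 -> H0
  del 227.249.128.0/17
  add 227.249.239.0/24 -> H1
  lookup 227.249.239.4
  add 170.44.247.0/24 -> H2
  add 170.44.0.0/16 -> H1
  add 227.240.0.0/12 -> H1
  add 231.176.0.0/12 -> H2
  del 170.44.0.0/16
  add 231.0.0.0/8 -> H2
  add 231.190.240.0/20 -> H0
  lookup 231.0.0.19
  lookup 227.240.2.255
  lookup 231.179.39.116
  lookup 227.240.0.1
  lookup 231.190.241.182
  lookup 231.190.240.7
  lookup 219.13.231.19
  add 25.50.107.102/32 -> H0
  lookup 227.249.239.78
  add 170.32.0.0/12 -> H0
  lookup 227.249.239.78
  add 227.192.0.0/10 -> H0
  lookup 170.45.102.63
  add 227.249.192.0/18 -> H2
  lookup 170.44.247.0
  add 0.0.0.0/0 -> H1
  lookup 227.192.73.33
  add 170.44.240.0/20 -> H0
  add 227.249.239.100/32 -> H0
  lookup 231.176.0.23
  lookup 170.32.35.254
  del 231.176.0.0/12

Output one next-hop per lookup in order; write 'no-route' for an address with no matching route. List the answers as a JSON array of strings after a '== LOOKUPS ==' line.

Trace:
  + 227.249.128.0/17 (H0) depth=17
  del 227.249.128.0/17 (clear depth 17)
  + 227.249.239.0/24 (H1) depth=24
  Q 227.249.239.4: descend 111000111111100111101111 ; hops seen [H1] ; pick H1
  + 170.44.247.0/24 (H2) depth=24
  + 170.44.0.0/16 (H1) depth=16
  + 227.240.0.0/12 (H1) depth=12
  + 231.176.0.0/12 (H2) depth=12
  del 170.44.0.0/16 (clear depth 16)
  + 231.0.0.0/8 (H2) depth=8
  + 231.190.240.0/20 (H0) depth=20
  Q 231.0.0.19: descend 11100111 ; hops seen [H2] ; pick H2
  Q 227.240.2.255: descend 111000111111 ; hops seen [H1] ; pick H1
  Q 231.179.39.116: descend 111001111011 ; hops seen [H2,H2] ; pick H2
  Q 227.240.0.1: descend 111000111111 ; hops seen [H1] ; pick H1
  Q 231.190.241.182: descend 11100111101111101111 ; hops seen [H2,H2,H0] ; pick H0
  Q 231.190.240.7: descend 11100111101111101111 ; hops seen [H2,H2,H0] ; pick H0
  Q 219.13.231.19: descend 11 ; hops seen [∅] ; pick no-route
  + 25.50.107.102/32 (H0) depth=32
  Q 227.249.239.78: descend 111000111111100111101111 ; hops seen [H1,H1] ; pick H1
  + 170.32.0.0/12 (H0) depth=12
  Q 227.249.239.78: descend 111000111111100111101111 ; hops seen [H1,H1] ; pick H1
  + 227.192.0.0/10 (H0) depth=10
  Q 170.45.102.63: descend 101010100010110 ; hops seen [H0] ; pick H0
  + 227.249.192.0/18 (H2) depth=18
  Q 170.44.247.0: descend 101010100010110011110111 ; hops seen [H0,H2] ; pick H2
  + 0.0.0.0/0 (H1) depth=0
  Q 227.192.73.33: descend 1110001111 ; hops seen [H1,H0] ; pick H0
  + 170.44.240.0/20 (H0) depth=20
  + 227.249.239.100/32 (H0) depth=32
  Q 231.176.0.23: descend 111001111011 ; hops seen [H1,H2,H2] ; pick H2
  Q 170.32.35.254: descend 101010100010 ; hops seen [H1,H0] ; pick H0
  del 231.176.0.0/12 (clear depth 12)

== LOOKUPS ==
["H1","H2","H1","H2","H1","H0","H0","no-route","H1","H1","H0","H2","H0","H2","H0"]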